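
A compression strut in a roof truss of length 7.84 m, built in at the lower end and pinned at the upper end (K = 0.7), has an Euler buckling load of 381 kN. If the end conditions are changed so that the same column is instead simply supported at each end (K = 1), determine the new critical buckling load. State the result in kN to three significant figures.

P_cr ∝ 1/K², so P_cr,new = P_cr,old × (K_old/K_new)² = 381 × (0.7/1)²
= 381 × 0.4900 = 187 kN

P_cr ≈ 187 kN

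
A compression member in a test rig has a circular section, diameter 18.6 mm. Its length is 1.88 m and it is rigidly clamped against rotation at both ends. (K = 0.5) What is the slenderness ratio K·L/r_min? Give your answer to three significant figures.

For a solid circle r = d/4 = 18.6/4 = 4.650 mm
L_e = K·L = 0.5 × 1.88 m = 0.9400 m = 940.00 mm
λ = L_e / r_min = 940.00 / 4.650 = 202

λ ≈ 202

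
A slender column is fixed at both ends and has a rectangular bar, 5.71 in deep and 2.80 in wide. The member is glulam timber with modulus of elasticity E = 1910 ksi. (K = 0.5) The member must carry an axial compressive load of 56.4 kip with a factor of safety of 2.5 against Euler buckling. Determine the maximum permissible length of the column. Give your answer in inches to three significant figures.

Buckling occurs about the weak axis: I_min = h·b³/12 with b = 2.80 in (the shorter side).
I_min = 5.71×2.80³/12 = 10.45 in⁴
Required critical load P_cr = n·P = 2.5 × 56.4 = 141.0 kip = 1.410×10^5 lb
From P_cr = π²EI/(K·L)²:  L = (1/K)·√(π²EI/P_cr) = (1/0.5)·√(π²×1.91×10^6×10.45/1.410×10^5)
L = 74.7 in

L_max ≈ 74.7 in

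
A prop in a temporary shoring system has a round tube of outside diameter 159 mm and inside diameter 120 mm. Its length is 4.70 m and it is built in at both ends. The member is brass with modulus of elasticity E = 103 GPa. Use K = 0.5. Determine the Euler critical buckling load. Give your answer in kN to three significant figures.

d_o = 159 mm, d_i = 120 mm
I = π(d_o⁴ − d_i⁴)/64 = π(159⁴ − 120.0⁴)/64 = 2.119×10^7 mm⁴
I = 2.119×10^7 mm⁴ = 2.119×10^-5 m⁴
Effective length L_e = K·L = 0.5 × 4.70 = 2.350 m
P_cr = π²EI / L_e² = π² × 103×10⁹ × 2.119×10^-5 / 2.350² = 3.901×10^6 N

P_cr ≈ 3900 kN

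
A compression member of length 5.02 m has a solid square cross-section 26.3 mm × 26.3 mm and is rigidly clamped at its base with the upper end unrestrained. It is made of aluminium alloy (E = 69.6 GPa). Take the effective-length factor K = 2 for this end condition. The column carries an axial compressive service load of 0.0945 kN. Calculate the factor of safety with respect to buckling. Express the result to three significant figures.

n ≈ 2.88

I = a⁴/12 = 26.3⁴/12 = 3.987×10^4 mm⁴
I = 3.987×10^4 mm⁴ = 3.987×10^-8 m⁴
Effective length L_e = K·L = 2 × 5.02 = 10.04 m
P_cr = π²EI / L_e² = π² × 69.6×10⁹ × 3.987×10^-8 / 10.04² = 271.7 N
Factor of safety n = P_cr / P = 0.27170 / 0.0945 = 2.88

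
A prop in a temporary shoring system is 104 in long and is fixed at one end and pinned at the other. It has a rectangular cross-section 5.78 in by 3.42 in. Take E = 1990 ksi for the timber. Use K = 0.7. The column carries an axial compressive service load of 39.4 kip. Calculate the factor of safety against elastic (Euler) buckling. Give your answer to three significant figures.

n ≈ 1.81

Buckling occurs about the weak axis: I_min = h·b³/12 with b = 3.42 in (the shorter side).
I_min = 5.78×3.42³/12 = 19.27 in⁴
Effective length L_e = K·L = 0.7 × 104 = 72.80 in
P_cr = π²EI / L_e² = π² × 1990×10³ × 19.27 / 72.80² = 7.140×10^4 lb
Factor of safety n = P_cr / P = 71.403 / 39.4 = 1.81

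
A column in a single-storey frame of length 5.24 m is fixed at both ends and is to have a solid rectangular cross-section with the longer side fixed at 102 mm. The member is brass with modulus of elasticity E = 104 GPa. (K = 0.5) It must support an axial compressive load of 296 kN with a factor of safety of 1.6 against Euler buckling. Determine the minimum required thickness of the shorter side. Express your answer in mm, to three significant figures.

Required P_cr = n·P = 1.6 × 296 = 473.6 kN
L_e = K·L = 0.5 × 5.24 = 2.620 m
Required I = P_cr·L_e²/(π²E) = 4.736×10^5 × 2.620² / (π² × 1.04×10^11) = 3.167×10^-6 m⁴
I_req = 3.167×10^6 mm⁴
Rectangle, weak axis: I_min = h·b³/12 with h = 102 mm fixed  ⇒  b = (12I/h)^(1/3) = 72.0 mm

b ≈ 72.0 mm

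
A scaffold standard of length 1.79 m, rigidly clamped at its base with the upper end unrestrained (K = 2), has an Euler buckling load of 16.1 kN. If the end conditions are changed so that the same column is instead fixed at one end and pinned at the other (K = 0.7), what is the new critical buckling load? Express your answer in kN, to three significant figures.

P_cr ≈ 131 kN

P_cr ∝ 1/K², so P_cr,new = P_cr,old × (K_old/K_new)² = 16.1 × (2/0.7)²
= 16.1 × 8.163 = 131 kN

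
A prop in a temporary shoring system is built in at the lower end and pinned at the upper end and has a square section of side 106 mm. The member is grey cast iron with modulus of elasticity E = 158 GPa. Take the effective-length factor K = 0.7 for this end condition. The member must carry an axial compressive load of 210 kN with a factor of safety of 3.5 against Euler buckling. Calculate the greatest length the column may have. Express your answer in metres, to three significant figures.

L_max ≈ 6.75 m

I = a⁴/12 = 106⁴/12 = 1.052×10^7 mm⁴
I = 1.052×10^-5 m⁴
Required critical load P_cr = n·P = 3.5 × 210 = 735.0 kN = 7.350×10^5 N
From P_cr = π²EI/(K·L)²:  L = (1/K)·√(π²EI/P_cr) = (1/0.7)·√(π²×1.58×10^11×1.052×10^-5/7.350×10^5)
L = 6.75 m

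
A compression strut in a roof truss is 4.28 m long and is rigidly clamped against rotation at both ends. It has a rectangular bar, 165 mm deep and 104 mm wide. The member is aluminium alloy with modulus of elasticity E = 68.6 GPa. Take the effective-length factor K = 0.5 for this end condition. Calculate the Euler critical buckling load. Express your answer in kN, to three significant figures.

Buckling occurs about the weak axis: I_min = h·b³/12 with b = 104 mm (the shorter side).
I_min = 165×104³/12 = 1.547×10^7 mm⁴
I = 1.547×10^7 mm⁴ = 1.547×10^-5 m⁴
Effective length L_e = K·L = 0.5 × 4.28 = 2.140 m
P_cr = π²EI / L_e² = π² × 68.6×10⁹ × 1.547×10^-5 / 2.140² = 2.287×10^6 N

P_cr ≈ 2290 kN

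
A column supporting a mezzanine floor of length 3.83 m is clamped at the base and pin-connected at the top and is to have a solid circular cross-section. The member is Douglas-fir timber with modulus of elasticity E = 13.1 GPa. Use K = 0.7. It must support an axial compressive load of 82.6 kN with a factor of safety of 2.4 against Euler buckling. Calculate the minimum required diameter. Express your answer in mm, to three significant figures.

Required P_cr = n·P = 2.4 × 82.6 = 198.2 kN
L_e = K·L = 0.7 × 3.83 = 2.681 m
Required I = P_cr·L_e²/(π²E) = 1.982×10^5 × 2.681² / (π² × 1.31×10^10) = 1.102×10^-5 m⁴
I_req = 1.102×10^7 mm⁴
Solid circle: I = πd⁴/64  ⇒  d = (64I/π)^(1/4) = (64×1.102×10^7/π)^(1/4) = 122 mm

d ≈ 122 mm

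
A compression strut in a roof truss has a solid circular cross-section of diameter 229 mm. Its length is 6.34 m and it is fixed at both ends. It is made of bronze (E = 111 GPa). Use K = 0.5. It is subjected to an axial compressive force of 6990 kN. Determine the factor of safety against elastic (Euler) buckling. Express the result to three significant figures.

n ≈ 2.11

I = πd⁴/64 = π×229⁴/64 = 1.350×10^8 mm⁴
I = 1.350×10^8 mm⁴ = 1.350×10^-4 m⁴
Effective length L_e = K·L = 0.5 × 6.34 = 3.170 m
P_cr = π²EI / L_e² = π² × 111×10⁹ × 1.350×10^-4 / 3.170² = 1.472×10^7 N
Factor of safety n = P_cr / P = 14717 / 6990 = 2.11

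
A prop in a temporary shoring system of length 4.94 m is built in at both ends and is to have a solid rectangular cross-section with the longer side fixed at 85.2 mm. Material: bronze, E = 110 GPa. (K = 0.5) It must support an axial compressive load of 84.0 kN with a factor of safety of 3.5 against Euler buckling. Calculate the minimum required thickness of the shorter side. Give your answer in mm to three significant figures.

b ≈ 61.5 mm

Required P_cr = n·P = 3.5 × 84.0 = 294.0 kN
L_e = K·L = 0.5 × 4.94 = 2.470 m
Required I = P_cr·L_e²/(π²E) = 2.940×10^5 × 2.470² / (π² × 1.10×10^11) = 1.652×10^-6 m⁴
I_req = 1.652×10^6 mm⁴
Rectangle, weak axis: I_min = h·b³/12 with h = 85.2 mm fixed  ⇒  b = (12I/h)^(1/3) = 61.5 mm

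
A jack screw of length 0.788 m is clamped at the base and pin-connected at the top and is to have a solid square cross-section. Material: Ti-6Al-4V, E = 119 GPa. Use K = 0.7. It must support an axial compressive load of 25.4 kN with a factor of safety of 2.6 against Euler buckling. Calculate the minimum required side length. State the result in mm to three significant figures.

Required P_cr = n·P = 2.6 × 25.4 = 66.04 kN
L_e = K·L = 0.7 × 0.788 = 0.5516 m
Required I = P_cr·L_e²/(π²E) = 6.604×10^4 × 0.5516² / (π² × 1.19×10^11) = 1.711×10^-8 m⁴
I_req = 1.711×10^4 mm⁴
Solid square: I = a⁴/12  ⇒  a = (12I)^(1/4) = (12×1.711×10^4)^(1/4) = 21.3 mm

a ≈ 21.3 mm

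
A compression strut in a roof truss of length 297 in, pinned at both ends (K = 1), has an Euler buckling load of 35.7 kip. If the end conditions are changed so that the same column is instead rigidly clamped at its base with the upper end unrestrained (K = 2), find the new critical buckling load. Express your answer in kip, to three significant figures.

P_cr ∝ 1/K², so P_cr,new = P_cr,old × (K_old/K_new)² = 35.7 × (1/2)²
= 35.7 × 0.2500 = 8.93 kip

P_cr ≈ 8.93 kip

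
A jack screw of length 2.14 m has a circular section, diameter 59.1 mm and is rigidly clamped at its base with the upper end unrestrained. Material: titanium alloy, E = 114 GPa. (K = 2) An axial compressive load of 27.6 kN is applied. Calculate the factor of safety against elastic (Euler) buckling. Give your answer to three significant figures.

I = πd⁴/64 = π×59.1⁴/64 = 5.989×10^5 mm⁴
I = 5.989×10^5 mm⁴ = 5.989×10^-7 m⁴
Effective length L_e = K·L = 2 × 2.14 = 4.280 m
P_cr = π²EI / L_e² = π² × 114×10⁹ × 5.989×10^-7 / 4.280² = 3.678×10^4 N
Factor of safety n = P_cr / P = 36.782 / 27.6 = 1.33

n ≈ 1.33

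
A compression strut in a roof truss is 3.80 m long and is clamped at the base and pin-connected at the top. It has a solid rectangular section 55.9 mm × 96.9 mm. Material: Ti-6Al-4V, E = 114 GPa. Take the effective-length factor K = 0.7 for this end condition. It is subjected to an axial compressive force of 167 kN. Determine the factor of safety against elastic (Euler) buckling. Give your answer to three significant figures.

Buckling occurs about the weak axis: I_min = h·b³/12 with b = 55.9 mm (the shorter side).
I_min = 96.9×55.9³/12 = 1.411×10^6 mm⁴
I = 1.411×10^6 mm⁴ = 1.411×10^-6 m⁴
Effective length L_e = K·L = 0.7 × 3.80 = 2.660 m
P_cr = π²EI / L_e² = π² × 114×10⁹ × 1.411×10^-6 / 2.660² = 2.243×10^5 N
Factor of safety n = P_cr / P = 224.29 / 167 = 1.34

n ≈ 1.34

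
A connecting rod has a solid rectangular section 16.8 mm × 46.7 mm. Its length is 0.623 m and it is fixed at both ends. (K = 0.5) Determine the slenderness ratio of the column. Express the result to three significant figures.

λ ≈ 64.2

For a rectangle r_min = b/√12 = 16.8/√12 = 4.850 mm
L_e = K·L = 0.5 × 0.623 m = 0.3115 m = 311.50 mm
λ = L_e / r_min = 311.50 / 4.850 = 64.2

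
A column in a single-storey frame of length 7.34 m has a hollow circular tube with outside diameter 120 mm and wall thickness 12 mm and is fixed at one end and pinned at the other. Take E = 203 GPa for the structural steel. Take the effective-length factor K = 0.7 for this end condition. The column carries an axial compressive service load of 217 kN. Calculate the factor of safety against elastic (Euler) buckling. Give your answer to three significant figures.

n ≈ 2.10

Inner diameter d_i = 120 − 2×12 = 96.00 mm
I = π(d_o⁴ − d_i⁴)/64 = π(120⁴ − 96.00⁴)/64 = 6.010×10^6 mm⁴
I = 6.010×10^6 mm⁴ = 6.010×10^-6 m⁴
Effective length L_e = K·L = 0.7 × 7.34 = 5.138 m
P_cr = π²EI / L_e² = π² × 203×10⁹ × 6.010×10^-6 / 5.138² = 4.561×10^5 N
Factor of safety n = P_cr / P = 456.09 / 217 = 2.10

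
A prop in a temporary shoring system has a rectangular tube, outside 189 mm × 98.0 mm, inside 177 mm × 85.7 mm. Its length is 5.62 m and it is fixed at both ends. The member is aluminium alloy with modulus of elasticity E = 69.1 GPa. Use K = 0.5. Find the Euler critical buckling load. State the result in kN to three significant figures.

P_cr ≈ 478 kN

Weak-axis I_min = (h_o·b_o³ − h_i·b_i³)/12 with b_o = 98.0, b_i = 85.70 mm (shorter outer/inner sides).
I_min = (189×98.0³ − 177.0×85.70³)/12 = 5.540×10^6 mm⁴
I = 5.540×10^6 mm⁴ = 5.540×10^-6 m⁴
Effective length L_e = K·L = 0.5 × 5.62 = 2.810 m
P_cr = π²EI / L_e² = π² × 69.1×10⁹ × 5.540×10^-6 / 2.810² = 4.785×10^5 N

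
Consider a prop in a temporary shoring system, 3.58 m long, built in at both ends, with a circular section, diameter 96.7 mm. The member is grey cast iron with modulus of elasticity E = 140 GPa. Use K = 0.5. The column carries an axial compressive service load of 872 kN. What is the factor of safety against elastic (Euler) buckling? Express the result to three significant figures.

I = πd⁴/64 = π×96.7⁴/64 = 4.292×10^6 mm⁴
I = 4.292×10^6 mm⁴ = 4.292×10^-6 m⁴
Effective length L_e = K·L = 0.5 × 3.58 = 1.790 m
P_cr = π²EI / L_e² = π² × 140×10⁹ × 4.292×10^-6 / 1.790² = 1.851×10^6 N
Factor of safety n = P_cr / P = 1851.0 / 872 = 2.12

n ≈ 2.12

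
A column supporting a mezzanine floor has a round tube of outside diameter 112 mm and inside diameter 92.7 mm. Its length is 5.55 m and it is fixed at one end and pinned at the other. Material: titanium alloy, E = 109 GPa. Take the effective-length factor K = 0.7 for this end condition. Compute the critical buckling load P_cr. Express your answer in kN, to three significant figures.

d_o = 112 mm, d_i = 92.7 mm
I = π(d_o⁴ − d_i⁴)/64 = π(112⁴ − 92.70⁴)/64 = 4.099×10^6 mm⁴
I = 4.099×10^6 mm⁴ = 4.099×10^-6 m⁴
Effective length L_e = K·L = 0.7 × 5.55 = 3.885 m
P_cr = π²EI / L_e² = π² × 109×10⁹ × 4.099×10^-6 / 3.885² = 2.922×10^5 N

P_cr ≈ 292 kN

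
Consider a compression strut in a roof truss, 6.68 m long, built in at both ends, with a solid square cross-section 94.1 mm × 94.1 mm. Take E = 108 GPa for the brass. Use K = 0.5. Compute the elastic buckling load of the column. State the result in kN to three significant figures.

P_cr ≈ 624 kN

I = a⁴/12 = 94.1⁴/12 = 6.534×10^6 mm⁴
I = 6.534×10^6 mm⁴ = 6.534×10^-6 m⁴
Effective length L_e = K·L = 0.5 × 6.68 = 3.340 m
P_cr = π²EI / L_e² = π² × 108×10⁹ × 6.534×10^-6 / 3.340² = 6.243×10^5 N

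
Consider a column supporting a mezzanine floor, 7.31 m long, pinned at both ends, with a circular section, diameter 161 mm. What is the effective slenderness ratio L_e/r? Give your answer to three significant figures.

For a solid circle r = d/4 = 161/4 = 40.25 mm
L_e = K·L = 1 × 7.31 m = 7.310 m = 7310.0 mm
λ = L_e / r_min = 7310.0 / 40.25 = 182

λ ≈ 182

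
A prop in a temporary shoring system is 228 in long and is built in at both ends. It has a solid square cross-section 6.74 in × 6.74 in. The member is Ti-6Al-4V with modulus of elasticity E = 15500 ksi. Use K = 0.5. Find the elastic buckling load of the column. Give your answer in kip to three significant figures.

I = a⁴/12 = 6.74⁴/12 = 172.0 in⁴
Effective length L_e = K·L = 0.5 × 228 = 114.0 in
P_cr = π²EI / L_e² = π² × 15500×10³ × 172.0 / 114.0² = 2.024×10^6 lb

P_cr ≈ 2020 kip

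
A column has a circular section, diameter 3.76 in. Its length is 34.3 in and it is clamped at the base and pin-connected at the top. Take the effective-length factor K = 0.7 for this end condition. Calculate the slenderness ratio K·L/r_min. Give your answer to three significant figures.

λ ≈ 25.5

I = πd⁴/64 = π×3.76⁴/64 = 9.811 in⁴
A = 11.10 in²;  r_min = √(I/A) = √(9.811/11.10) = 0.9400 in
L_e = K·L = 0.7 × 34.3 = 24.01 in
λ = L_e / r_min = 24.010 / 0.9400 = 25.5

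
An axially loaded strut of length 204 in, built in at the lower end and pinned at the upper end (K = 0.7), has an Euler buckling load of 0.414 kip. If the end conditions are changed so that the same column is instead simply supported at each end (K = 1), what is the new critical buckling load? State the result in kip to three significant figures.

P_cr ∝ 1/K², so P_cr,new = P_cr,old × (K_old/K_new)² = 0.414 × (0.7/1)²
= 0.414 × 0.4900 = 0.203 kip

P_cr ≈ 0.203 kip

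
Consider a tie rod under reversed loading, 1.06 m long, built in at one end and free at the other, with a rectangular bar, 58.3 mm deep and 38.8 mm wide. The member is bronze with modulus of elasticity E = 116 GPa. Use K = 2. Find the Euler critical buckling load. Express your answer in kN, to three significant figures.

P_cr ≈ 72.3 kN

Buckling occurs about the weak axis: I_min = h·b³/12 with b = 38.8 mm (the shorter side).
I_min = 58.3×38.8³/12 = 2.838×10^5 mm⁴
I = 2.838×10^5 mm⁴ = 2.838×10^-7 m⁴
Effective length L_e = K·L = 2 × 1.06 = 2.120 m
P_cr = π²EI / L_e² = π² × 116×10⁹ × 2.838×10^-7 / 2.120² = 7.229×10^4 N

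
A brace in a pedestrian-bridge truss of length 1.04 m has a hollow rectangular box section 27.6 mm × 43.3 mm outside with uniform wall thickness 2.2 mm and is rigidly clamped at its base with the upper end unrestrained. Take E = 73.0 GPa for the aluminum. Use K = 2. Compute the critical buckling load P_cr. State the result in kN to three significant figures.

Inner dimensions: h_i = 43.3 − 2×2.2 = 38.90 mm, b_i = 27.6 − 2×2.2 = 23.20 mm
Weak-axis I_min = (h_o·b_o³ − h_i·b_i³)/12 with b_o = 27.6, b_i = 23.20 mm (shorter outer/inner sides).
I_min = (43.3×27.6³ − 38.90×23.20³)/12 = 3.538×10^4 mm⁴
I = 3.538×10^4 mm⁴ = 3.538×10^-8 m⁴
Effective length L_e = K·L = 2 × 1.04 = 2.080 m
P_cr = π²EI / L_e² = π² × 73.0×10⁹ × 3.538×10^-8 / 2.080² = 5.893×10^3 N

P_cr ≈ 5.89 kN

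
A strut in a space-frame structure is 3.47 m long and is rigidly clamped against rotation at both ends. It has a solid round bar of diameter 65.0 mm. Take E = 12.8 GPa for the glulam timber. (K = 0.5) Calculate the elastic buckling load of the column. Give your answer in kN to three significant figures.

P_cr ≈ 36.8 kN

I = πd⁴/64 = π×65.0⁴/64 = 8.762×10^5 mm⁴
I = 8.762×10^5 mm⁴ = 8.762×10^-7 m⁴
Effective length L_e = K·L = 0.5 × 3.47 = 1.735 m
P_cr = π²EI / L_e² = π² × 12.8×10⁹ × 8.762×10^-7 / 1.735² = 3.677×10^4 N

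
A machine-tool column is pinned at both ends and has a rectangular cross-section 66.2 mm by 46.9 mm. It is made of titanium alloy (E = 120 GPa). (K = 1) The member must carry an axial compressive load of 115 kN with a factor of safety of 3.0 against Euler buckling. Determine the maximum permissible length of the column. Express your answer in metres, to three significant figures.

Buckling occurs about the weak axis: I_min = h·b³/12 with b = 46.9 mm (the shorter side).
I_min = 66.2×46.9³/12 = 5.691×10^5 mm⁴
I = 5.691×10^-7 m⁴
Required critical load P_cr = n·P = 3.0 × 115 = 345.0 kN = 3.450×10^5 N
From P_cr = π²EI/(K·L)²:  L = (1/K)·√(π²EI/P_cr) = (1/1)·√(π²×1.20×10^11×5.691×10^-7/3.450×10^5)
L = 1.40 m

L_max ≈ 1.40 m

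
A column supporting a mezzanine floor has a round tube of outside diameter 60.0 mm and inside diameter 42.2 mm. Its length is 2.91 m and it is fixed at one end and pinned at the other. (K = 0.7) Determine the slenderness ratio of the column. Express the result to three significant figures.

d_o = 60.0 mm, d_i = 42.2 mm
I = π(d_o⁴ − d_i⁴)/64 = π(60.0⁴ − 42.20⁴)/64 = 4.805×10^5 mm⁴
A = 1.429×10^3 mm²;  r_min = √(I/A) = √(4.805×10^5/1.429×10^3) = 18.34 mm
L_e = K·L = 0.7 × 2.91 m = 2.037 m = 2037.0 mm
λ = L_e / r_min = 2037.0 / 18.34 = 111

λ ≈ 111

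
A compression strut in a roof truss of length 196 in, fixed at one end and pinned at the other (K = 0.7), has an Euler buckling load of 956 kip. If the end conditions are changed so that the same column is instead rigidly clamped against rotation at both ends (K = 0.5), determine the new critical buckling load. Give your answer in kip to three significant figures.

P_cr ∝ 1/K², so P_cr,new = P_cr,old × (K_old/K_new)² = 956 × (0.7/0.5)²
= 956 × 1.960 = 1870 kip

P_cr ≈ 1870 kip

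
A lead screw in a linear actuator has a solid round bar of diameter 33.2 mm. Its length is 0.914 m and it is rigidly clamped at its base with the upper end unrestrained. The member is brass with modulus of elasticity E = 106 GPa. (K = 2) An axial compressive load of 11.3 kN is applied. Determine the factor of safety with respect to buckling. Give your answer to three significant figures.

I = πd⁴/64 = π×33.2⁴/64 = 5.964×10^4 mm⁴
I = 5.964×10^4 mm⁴ = 5.964×10^-8 m⁴
Effective length L_e = K·L = 2 × 0.914 = 1.828 m
P_cr = π²EI / L_e² = π² × 106×10⁹ × 5.964×10^-8 / 1.828² = 1.867×10^4 N
Factor of safety n = P_cr / P = 18.671 / 11.3 = 1.65

n ≈ 1.65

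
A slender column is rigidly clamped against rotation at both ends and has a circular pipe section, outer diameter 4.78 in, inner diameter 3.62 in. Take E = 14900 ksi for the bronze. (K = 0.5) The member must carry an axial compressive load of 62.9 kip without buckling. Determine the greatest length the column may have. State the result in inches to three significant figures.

L_max ≈ 401 in

d_o = 4.78 in, d_i = 3.62 in
I = π(d_o⁴ − d_i⁴)/64 = π(4.78⁴ − 3.620⁴)/64 = 17.20 in⁴
At the buckling limit P_cr = P = 6.290×10^4 lb
From P_cr = π²EI/(K·L)²:  L = (1/K)·√(π²EI/P_cr) = (1/0.5)·√(π²×1.49×10^7×17.20/6.290×10^4)
L = 401 in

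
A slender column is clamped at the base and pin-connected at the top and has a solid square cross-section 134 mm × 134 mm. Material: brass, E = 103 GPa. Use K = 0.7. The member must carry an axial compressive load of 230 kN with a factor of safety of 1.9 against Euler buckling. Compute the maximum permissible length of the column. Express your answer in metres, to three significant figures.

L_max ≈ 11.3 m

I = a⁴/12 = 134⁴/12 = 2.687×10^7 mm⁴
I = 2.687×10^-5 m⁴
Required critical load P_cr = n·P = 1.9 × 230 = 437.0 kN = 4.370×10^5 N
From P_cr = π²EI/(K·L)²:  L = (1/K)·√(π²EI/P_cr) = (1/0.7)·√(π²×1.03×10^11×2.687×10^-5/4.370×10^5)
L = 11.3 m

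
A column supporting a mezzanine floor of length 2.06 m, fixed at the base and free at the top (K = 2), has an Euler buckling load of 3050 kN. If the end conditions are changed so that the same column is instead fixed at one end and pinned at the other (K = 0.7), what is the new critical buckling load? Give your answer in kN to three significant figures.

P_cr ∝ 1/K², so P_cr,new = P_cr,old × (K_old/K_new)² = 3050 × (2/0.7)²
= 3050 × 8.163 = 24900 kN

P_cr ≈ 24900 kN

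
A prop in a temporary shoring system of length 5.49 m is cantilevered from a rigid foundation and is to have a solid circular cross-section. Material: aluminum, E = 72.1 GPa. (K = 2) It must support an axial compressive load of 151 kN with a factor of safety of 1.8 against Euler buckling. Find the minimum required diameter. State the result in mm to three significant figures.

d ≈ 175 mm

Required P_cr = n·P = 1.8 × 151 = 271.8 kN
L_e = K·L = 2 × 5.49 = 10.98 m
Required I = P_cr·L_e²/(π²E) = 2.718×10^5 × 10.98² / (π² × 7.21×10^10) = 4.605×10^-5 m⁴
I_req = 4.605×10^7 mm⁴
Solid circle: I = πd⁴/64  ⇒  d = (64I/π)^(1/4) = (64×4.605×10^7/π)^(1/4) = 175 mm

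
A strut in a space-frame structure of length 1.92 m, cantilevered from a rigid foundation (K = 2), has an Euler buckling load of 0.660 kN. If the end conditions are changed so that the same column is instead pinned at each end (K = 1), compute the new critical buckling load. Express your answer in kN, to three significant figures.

P_cr ≈ 2.64 kN

P_cr ∝ 1/K², so P_cr,new = P_cr,old × (K_old/K_new)² = 0.660 × (2/1)²
= 0.660 × 4.000 = 2.64 kN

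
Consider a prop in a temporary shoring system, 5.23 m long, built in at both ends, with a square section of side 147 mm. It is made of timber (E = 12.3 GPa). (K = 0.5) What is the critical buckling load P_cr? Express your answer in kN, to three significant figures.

P_cr ≈ 691 kN

I = a⁴/12 = 147⁴/12 = 3.891×10^7 mm⁴
I = 3.891×10^7 mm⁴ = 3.891×10^-5 m⁴
Effective length L_e = K·L = 0.5 × 5.23 = 2.615 m
P_cr = π²EI / L_e² = π² × 12.3×10⁹ × 3.891×10^-5 / 2.615² = 6.908×10^5 N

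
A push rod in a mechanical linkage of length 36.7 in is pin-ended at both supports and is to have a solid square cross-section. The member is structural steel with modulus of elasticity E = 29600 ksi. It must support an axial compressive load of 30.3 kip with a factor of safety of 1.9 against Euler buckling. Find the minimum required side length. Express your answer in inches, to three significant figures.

a ≈ 1.34 in

Required P_cr = n·P = 1.9 × 30.3 = 57.57 kip
L_e = K·L = 1 × 36.7 = 36.70 in
Required I = P_cr·L_e²/(π²E) = 5.757×10^4 × 36.70² / (π² × 2.96×10^7) = 0.2654 in⁴
Solid square: I = a⁴/12  ⇒  a = (12I)^(1/4) = (12×0.2654)^(1/4) = 1.34 in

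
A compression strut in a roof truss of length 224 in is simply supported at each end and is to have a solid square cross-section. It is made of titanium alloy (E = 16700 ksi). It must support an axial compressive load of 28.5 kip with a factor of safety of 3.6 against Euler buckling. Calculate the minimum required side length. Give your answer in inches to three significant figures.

a ≈ 4.40 in

Required P_cr = n·P = 3.6 × 28.5 = 102.6 kip
L_e = K·L = 1 × 224 = 224.0 in
Required I = P_cr·L_e²/(π²E) = 1.026×10^5 × 224.0² / (π² × 1.67×10^7) = 31.23 in⁴
Solid square: I = a⁴/12  ⇒  a = (12I)^(1/4) = (12×31.23)^(1/4) = 4.40 in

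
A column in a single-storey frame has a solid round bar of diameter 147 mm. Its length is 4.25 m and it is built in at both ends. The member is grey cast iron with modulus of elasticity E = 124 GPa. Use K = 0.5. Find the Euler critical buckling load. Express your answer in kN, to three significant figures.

P_cr ≈ 6210 kN

I = πd⁴/64 = π×147⁴/64 = 2.292×10^7 mm⁴
I = 2.292×10^7 mm⁴ = 2.292×10^-5 m⁴
Effective length L_e = K·L = 0.5 × 4.25 = 2.125 m
P_cr = π²EI / L_e² = π² × 124×10⁹ × 2.292×10^-5 / 2.125² = 6.212×10^6 N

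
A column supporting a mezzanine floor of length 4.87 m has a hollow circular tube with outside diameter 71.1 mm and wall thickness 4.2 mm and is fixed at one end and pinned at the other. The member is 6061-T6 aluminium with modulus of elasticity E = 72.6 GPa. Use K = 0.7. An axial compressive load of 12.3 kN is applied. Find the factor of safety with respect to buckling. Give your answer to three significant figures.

n ≈ 2.49

Inner diameter d_i = 71.1 − 2×4.2 = 62.70 mm
I = π(d_o⁴ − d_i⁴)/64 = π(71.1⁴ − 62.70⁴)/64 = 4.958×10^5 mm⁴
I = 4.958×10^5 mm⁴ = 4.958×10^-7 m⁴
Effective length L_e = K·L = 0.7 × 4.87 = 3.409 m
P_cr = π²EI / L_e² = π² × 72.6×10⁹ × 4.958×10^-7 / 3.409² = 3.057×10^4 N
Factor of safety n = P_cr / P = 30.569 / 12.3 = 2.49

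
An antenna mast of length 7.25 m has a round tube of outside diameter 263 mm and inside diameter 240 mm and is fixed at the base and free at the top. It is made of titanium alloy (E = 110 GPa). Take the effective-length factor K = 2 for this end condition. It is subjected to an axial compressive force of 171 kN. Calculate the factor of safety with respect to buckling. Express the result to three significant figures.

n ≈ 2.17

d_o = 263 mm, d_i = 240 mm
I = π(d_o⁴ − d_i⁴)/64 = π(263⁴ − 240.0⁴)/64 = 7.199×10^7 mm⁴
I = 7.199×10^7 mm⁴ = 7.199×10^-5 m⁴
Effective length L_e = K·L = 2 × 7.25 = 14.50 m
P_cr = π²EI / L_e² = π² × 110×10⁹ × 7.199×10^-5 / 14.50² = 3.717×10^5 N
Factor of safety n = P_cr / P = 371.74 / 171 = 2.17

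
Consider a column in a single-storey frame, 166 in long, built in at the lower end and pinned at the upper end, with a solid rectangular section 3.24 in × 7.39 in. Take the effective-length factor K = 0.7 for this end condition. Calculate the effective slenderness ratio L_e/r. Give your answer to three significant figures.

For a rectangle r_min = b/√12 = 3.24/√12 = 0.9353 in
L_e = K·L = 0.7 × 166 = 116.2 in
λ = L_e / r_min = 116.20 / 0.9353 = 124

λ ≈ 124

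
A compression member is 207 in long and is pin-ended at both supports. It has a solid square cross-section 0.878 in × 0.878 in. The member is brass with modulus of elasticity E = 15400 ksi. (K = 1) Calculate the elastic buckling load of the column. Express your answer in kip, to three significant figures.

I = a⁴/12 = 0.878⁴/12 = 4.952×10^-2 in⁴
Effective length L_e = K·L = 1 × 207 = 207.0 in
P_cr = π²EI / L_e² = π² × 15400×10³ × 4.952×10^-2 / 207.0² = 175.7 lb

P_cr ≈ 0.176 kip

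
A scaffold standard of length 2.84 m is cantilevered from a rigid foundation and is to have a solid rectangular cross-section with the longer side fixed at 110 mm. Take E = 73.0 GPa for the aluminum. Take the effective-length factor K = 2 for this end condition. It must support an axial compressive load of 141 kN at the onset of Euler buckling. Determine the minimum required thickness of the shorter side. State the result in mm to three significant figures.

L_e = K·L = 2 × 2.84 = 5.680 m
Required I = P_cr·L_e²/(π²E) = 1.410×10^5 × 5.680² / (π² × 7.30×10^10) = 6.314×10^-6 m⁴
I_req = 6.314×10^6 mm⁴
Rectangle, weak axis: I_min = h·b³/12 with h = 110 mm fixed  ⇒  b = (12I/h)^(1/3) = 88.3 mm

b ≈ 88.3 mm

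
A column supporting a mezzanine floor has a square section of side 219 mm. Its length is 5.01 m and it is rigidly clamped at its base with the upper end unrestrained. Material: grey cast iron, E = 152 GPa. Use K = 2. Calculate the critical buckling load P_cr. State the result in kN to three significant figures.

I = a⁴/12 = 219⁴/12 = 1.917×10^8 mm⁴
I = 1.917×10^8 mm⁴ = 1.917×10^-4 m⁴
Effective length L_e = K·L = 2 × 5.01 = 10.02 m
P_cr = π²EI / L_e² = π² × 152×10⁹ × 1.917×10^-4 / 10.02² = 2.864×10^6 N

P_cr ≈ 2860 kN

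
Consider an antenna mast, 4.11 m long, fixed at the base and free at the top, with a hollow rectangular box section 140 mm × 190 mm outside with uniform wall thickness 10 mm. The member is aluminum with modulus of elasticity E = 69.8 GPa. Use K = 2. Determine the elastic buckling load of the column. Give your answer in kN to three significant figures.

Inner dimensions: h_i = 190 − 2×10 = 170.0 mm, b_i = 140 − 2×10 = 120.0 mm
Weak-axis I_min = (h_o·b_o³ − h_i·b_i³)/12 with b_o = 140, b_i = 120.0 mm (shorter outer/inner sides).
I_min = (190×140³ − 170.0×120.0³)/12 = 1.897×10^7 mm⁴
I = 1.897×10^7 mm⁴ = 1.897×10^-5 m⁴
Effective length L_e = K·L = 2 × 4.11 = 8.220 m
P_cr = π²EI / L_e² = π² × 69.8×10⁹ × 1.897×10^-5 / 8.220² = 1.934×10^5 N

P_cr ≈ 193 kN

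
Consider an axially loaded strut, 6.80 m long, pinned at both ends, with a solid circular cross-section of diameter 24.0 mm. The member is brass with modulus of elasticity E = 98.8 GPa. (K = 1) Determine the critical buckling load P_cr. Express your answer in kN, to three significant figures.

P_cr ≈ 0.343 kN

I = πd⁴/64 = π×24.0⁴/64 = 1.629×10^4 mm⁴
I = 1.629×10^4 mm⁴ = 1.629×10^-8 m⁴
Effective length L_e = K·L = 1 × 6.80 = 6.800 m
P_cr = π²EI / L_e² = π² × 98.8×10⁹ × 1.629×10^-8 / 6.800² = 343.4 N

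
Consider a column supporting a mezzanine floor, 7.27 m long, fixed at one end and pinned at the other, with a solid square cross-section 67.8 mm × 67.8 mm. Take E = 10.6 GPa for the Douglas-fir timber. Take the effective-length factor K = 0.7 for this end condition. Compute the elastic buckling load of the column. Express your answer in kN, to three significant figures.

P_cr ≈ 7.11 kN

I = a⁴/12 = 67.8⁴/12 = 1.761×10^6 mm⁴
I = 1.761×10^6 mm⁴ = 1.761×10^-6 m⁴
Effective length L_e = K·L = 0.7 × 7.27 = 5.089 m
P_cr = π²EI / L_e² = π² × 10.6×10⁹ × 1.761×10^-6 / 5.089² = 7.113×10^3 N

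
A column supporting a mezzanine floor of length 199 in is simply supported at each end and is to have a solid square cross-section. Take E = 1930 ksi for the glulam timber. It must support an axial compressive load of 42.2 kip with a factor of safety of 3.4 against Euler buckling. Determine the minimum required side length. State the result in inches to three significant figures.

Required P_cr = n·P = 3.4 × 42.2 = 143.5 kip
L_e = K·L = 1 × 199 = 199.0 in
Required I = P_cr·L_e²/(π²E) = 1.435×10^5 × 199.0² / (π² × 1.93×10^6) = 298.3 in⁴
Solid square: I = a⁴/12  ⇒  a = (12I)^(1/4) = (12×298.3)^(1/4) = 7.73 in

a ≈ 7.73 in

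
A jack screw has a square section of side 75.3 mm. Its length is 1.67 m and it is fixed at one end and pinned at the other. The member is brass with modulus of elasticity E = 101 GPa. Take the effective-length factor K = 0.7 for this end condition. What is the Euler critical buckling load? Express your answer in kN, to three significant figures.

P_cr ≈ 1950 kN

I = a⁴/12 = 75.3⁴/12 = 2.679×10^6 mm⁴
I = 2.679×10^6 mm⁴ = 2.679×10^-6 m⁴
Effective length L_e = K·L = 0.7 × 1.67 = 1.169 m
P_cr = π²EI / L_e² = π² × 101×10⁹ × 2.679×10^-6 / 1.169² = 1.954×10^6 N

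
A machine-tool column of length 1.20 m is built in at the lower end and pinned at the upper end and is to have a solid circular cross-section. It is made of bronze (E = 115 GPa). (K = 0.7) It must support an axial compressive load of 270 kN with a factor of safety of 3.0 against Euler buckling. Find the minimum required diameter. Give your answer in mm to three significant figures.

d ≈ 56.6 mm

Required P_cr = n·P = 3.0 × 270 = 810.0 kN
L_e = K·L = 0.7 × 1.20 = 0.8400 m
Required I = P_cr·L_e²/(π²E) = 8.100×10^5 × 0.8400² / (π² × 1.15×10^11) = 5.036×10^-7 m⁴
I_req = 5.036×10^5 mm⁴
Solid circle: I = πd⁴/64  ⇒  d = (64I/π)^(1/4) = (64×5.036×10^5/π)^(1/4) = 56.6 mm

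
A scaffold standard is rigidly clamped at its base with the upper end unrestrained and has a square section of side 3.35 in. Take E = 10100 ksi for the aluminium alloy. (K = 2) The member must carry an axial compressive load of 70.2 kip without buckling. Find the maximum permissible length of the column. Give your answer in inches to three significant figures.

I = a⁴/12 = 3.35⁴/12 = 10.50 in⁴
At the buckling limit P_cr = P = 7.020×10^4 lb
From P_cr = π²EI/(K·L)²:  L = (1/K)·√(π²EI/P_cr) = (1/2)·√(π²×1.01×10^7×10.50/7.020×10^4)
L = 61.0 in

L_max ≈ 61.0 in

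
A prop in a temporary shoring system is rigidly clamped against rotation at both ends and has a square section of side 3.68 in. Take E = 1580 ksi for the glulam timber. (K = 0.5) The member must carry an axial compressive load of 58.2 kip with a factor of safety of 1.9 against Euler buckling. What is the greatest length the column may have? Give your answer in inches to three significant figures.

I = a⁴/12 = 3.68⁴/12 = 15.28 in⁴
Required critical load P_cr = n·P = 1.9 × 58.2 = 110.6 kip = 1.106×10^5 lb
From P_cr = π²EI/(K·L)²:  L = (1/K)·√(π²EI/P_cr) = (1/0.5)·√(π²×1.58×10^6×15.28/1.106×10^5)
L = 92.8 in

L_max ≈ 92.8 in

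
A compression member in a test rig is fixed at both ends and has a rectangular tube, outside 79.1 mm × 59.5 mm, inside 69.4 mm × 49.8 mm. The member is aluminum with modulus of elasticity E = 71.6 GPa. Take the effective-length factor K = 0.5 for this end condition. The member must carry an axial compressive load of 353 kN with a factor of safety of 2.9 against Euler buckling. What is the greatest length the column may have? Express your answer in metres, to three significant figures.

Weak-axis I_min = (h_o·b_o³ − h_i·b_i³)/12 with b_o = 59.5, b_i = 49.80 mm (shorter outer/inner sides).
I_min = (79.1×59.5³ − 69.40×49.80³)/12 = 6.742×10^5 mm⁴
I = 6.742×10^-7 m⁴
Required critical load P_cr = n·P = 2.9 × 353 = 1024 kN = 1.024×10^6 N
From P_cr = π²EI/(K·L)²:  L = (1/K)·√(π²EI/P_cr) = (1/0.5)·√(π²×7.16×10^10×6.742×10^-7/1.024×10^6)
L = 1.36 m

L_max ≈ 1.36 m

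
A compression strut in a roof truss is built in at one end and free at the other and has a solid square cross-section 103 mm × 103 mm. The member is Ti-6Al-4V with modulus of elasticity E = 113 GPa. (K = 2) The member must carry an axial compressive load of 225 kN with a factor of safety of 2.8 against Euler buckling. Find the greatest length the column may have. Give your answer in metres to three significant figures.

I = a⁴/12 = 103⁴/12 = 9.379×10^6 mm⁴
I = 9.379×10^-6 m⁴
Required critical load P_cr = n·P = 2.8 × 225 = 630.0 kN = 6.300×10^5 N
From P_cr = π²EI/(K·L)²:  L = (1/K)·√(π²EI/P_cr) = (1/2)·√(π²×1.13×10^11×9.379×10^-6/6.300×10^5)
L = 2.04 m

L_max ≈ 2.04 m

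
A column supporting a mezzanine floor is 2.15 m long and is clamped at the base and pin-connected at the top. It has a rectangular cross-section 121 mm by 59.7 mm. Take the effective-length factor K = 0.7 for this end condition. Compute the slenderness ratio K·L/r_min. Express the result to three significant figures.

λ ≈ 87.3

For a rectangle r_min = b/√12 = 59.7/√12 = 17.23 mm
L_e = K·L = 0.7 × 2.15 m = 1.505 m = 1505.0 mm
λ = L_e / r_min = 1505.0 / 17.23 = 87.3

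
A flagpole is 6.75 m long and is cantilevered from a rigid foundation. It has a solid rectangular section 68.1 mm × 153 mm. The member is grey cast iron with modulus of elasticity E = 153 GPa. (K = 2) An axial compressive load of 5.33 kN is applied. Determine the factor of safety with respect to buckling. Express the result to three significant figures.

Buckling occurs about the weak axis: I_min = h·b³/12 with b = 68.1 mm (the shorter side).
I_min = 153×68.1³/12 = 4.027×10^6 mm⁴
I = 4.027×10^6 mm⁴ = 4.027×10^-6 m⁴
Effective length L_e = K·L = 2 × 6.75 = 13.50 m
P_cr = π²EI / L_e² = π² × 153×10⁹ × 4.027×10^-6 / 13.50² = 3.336×10^4 N
Factor of safety n = P_cr / P = 33.364 / 5.33 = 6.26

n ≈ 6.26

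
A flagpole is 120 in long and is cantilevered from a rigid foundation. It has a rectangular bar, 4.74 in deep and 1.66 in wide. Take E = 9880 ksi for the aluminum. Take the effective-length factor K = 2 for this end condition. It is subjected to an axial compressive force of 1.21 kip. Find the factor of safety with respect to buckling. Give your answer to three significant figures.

n ≈ 2.53

Buckling occurs about the weak axis: I_min = h·b³/12 with b = 1.66 in (the shorter side).
I_min = 4.74×1.66³/12 = 1.807 in⁴
Effective length L_e = K·L = 2 × 120 = 240.0 in
P_cr = π²EI / L_e² = π² × 9880×10³ × 1.807 / 240.0² = 3.059×10^3 lb
Factor of safety n = P_cr / P = 3.0588 / 1.21 = 2.53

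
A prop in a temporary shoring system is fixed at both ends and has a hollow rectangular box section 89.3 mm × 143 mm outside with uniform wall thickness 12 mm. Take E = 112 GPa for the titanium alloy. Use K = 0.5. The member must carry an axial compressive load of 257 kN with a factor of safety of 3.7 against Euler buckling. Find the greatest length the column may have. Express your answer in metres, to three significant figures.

L_max ≈ 5.16 m

Inner dimensions: h_i = 143 − 2×12 = 119.0 mm, b_i = 89.3 − 2×12 = 65.30 mm
Weak-axis I_min = (h_o·b_o³ − h_i·b_i³)/12 with b_o = 89.3, b_i = 65.30 mm (shorter outer/inner sides).
I_min = (143×89.3³ − 119.0×65.30³)/12 = 5.725×10^6 mm⁴
I = 5.725×10^-6 m⁴
Required critical load P_cr = n·P = 3.7 × 257 = 950.9 kN = 9.509×10^5 N
From P_cr = π²EI/(K·L)²:  L = (1/K)·√(π²EI/P_cr) = (1/0.5)·√(π²×1.12×10^11×5.725×10^-6/9.509×10^5)
L = 5.16 m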